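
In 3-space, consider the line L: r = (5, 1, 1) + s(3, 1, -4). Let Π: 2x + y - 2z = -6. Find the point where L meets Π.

(2, 0, 5)

Substitute r = (5, 1, 1) + t(3, 1, -4) into the plane: 9 + 15t = -6, so t = -1.
Intersection: (5, 1, 1) + (-1)·(3, 1, -4) = (2, 0, 5).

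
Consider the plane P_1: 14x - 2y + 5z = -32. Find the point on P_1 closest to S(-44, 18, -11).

(-2, 12, 4)

Foot = S − λn with λ = (n·S − d)/|n|² = (-707 − (-32))/225 = -3.
Foot = (-44, 18, -11) − (-3)·(14, -2, 5) = (-2, 12, 4).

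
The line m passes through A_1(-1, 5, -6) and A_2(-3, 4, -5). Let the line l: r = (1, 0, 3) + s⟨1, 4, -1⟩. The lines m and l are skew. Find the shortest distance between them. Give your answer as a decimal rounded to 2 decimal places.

A direction vector for m is A_2 − A_1 = (-2, -1, 1).
Common perpendicular direction n = (-2, -1, 1) × (1, 4, -1) = (-3, -1, -7).
With w = (1, 0, 3) − (-1, 5, -6) = (2, -5, 9), w · n = -64.
Distance = |w · n| / |n| = |-64| / √59 ≈ 8.33.

8.33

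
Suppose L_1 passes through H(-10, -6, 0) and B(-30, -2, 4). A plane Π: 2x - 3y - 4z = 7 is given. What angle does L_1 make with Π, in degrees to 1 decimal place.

A direction vector for L_1 is B − H = (-20, 4, 4).
sin θ = |n·v| / (|n||v|) = |-68| / (√29 · √432) = 0.60753.
θ ≈ 37.4°.

37.4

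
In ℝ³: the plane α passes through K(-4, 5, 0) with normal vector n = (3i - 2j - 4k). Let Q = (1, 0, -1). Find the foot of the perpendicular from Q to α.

α: n·r = n·K gives 3x - 2y - 4z = -22.
Foot = Q − λn with λ = (n·Q − d)/|n|² = (7 − (-22))/29 = 1.
Foot = (1, 0, -1) − 1·(3, -2, -4) = (-2, 2, 3).

(-2, 2, 3)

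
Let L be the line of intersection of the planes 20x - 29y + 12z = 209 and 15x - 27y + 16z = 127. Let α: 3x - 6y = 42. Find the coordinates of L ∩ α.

Direction of L: (20, -29, 12) × (15, -27, 16) = (-140, -140, -105).
A point on L: solving the two plane equations with x = -4 gives (-4, -17, -17).
Substitute r = (-4, -17, -17) + t(-140, -140, -105) into the plane: 90 + 420t = 42, so t = -4/35.
Intersection: (-4, -17, -17) + (-4/35)·(-140, -140, -105) = (12, -1, -5).

(12, -1, -5)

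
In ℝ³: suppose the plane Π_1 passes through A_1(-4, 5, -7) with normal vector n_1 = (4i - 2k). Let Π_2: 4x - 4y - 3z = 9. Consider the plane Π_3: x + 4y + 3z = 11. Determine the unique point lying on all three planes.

(4, -5, 9)

Π_1: n_1·r = n_1·A_1 gives 4x - 2z = -2.
Solving the 3×3 linear system 4x - 2z = -2, 4x - 4y - 3z = 9, x + 4y + 3z = 11 (e.g. by elimination or Cramer's rule, determinant = -40) gives (4, -5, 9).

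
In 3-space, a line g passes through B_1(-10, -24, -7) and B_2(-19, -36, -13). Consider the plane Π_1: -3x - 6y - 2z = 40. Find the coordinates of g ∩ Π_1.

A direction vector for g is B_2 − B_1 = (-9, -12, -6).
Substitute r = (-10, -24, -7) + t(-9, -12, -6) into the plane: 188 + 111t = 40, so t = -4/3.
Intersection: (-10, -24, -7) + (-4/3)·(-9, -12, -6) = (2, -8, 1).

(2, -8, 1)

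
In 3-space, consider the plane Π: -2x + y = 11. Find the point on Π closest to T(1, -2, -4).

(-5, 1, -4)

Foot = T − λn with λ = (n·T − d)/|n|² = (-4 − 11)/5 = -3.
Foot = (1, -2, -4) − (-3)·(-2, 1, 0) = (-5, 1, -4).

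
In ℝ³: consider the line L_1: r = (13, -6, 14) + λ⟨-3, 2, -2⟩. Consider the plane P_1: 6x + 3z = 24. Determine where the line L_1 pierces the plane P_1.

Substitute r = (13, -6, 14) + t(-3, 2, -2) into the plane: 120 + (-24)t = 24, so t = 4.
Intersection: (13, -6, 14) + 4·(-3, 2, -2) = (1, 2, 6).

(1, 2, 6)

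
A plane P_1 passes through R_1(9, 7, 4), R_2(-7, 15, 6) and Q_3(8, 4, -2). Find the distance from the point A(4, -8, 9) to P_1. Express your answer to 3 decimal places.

R_1R_2 = (-16, 8, 2), R_1Q_3 = (-1, -3, -6); a normal to P_1 is R_1R_2 × R_1Q_3 = (-42, -98, 56).
Using R_1: P_1 has equation -42x - 98y + 56z = -840.
n·A − d = (-42)·(4) + (-98)·(-8) + (56)·(9) − (-840) = 1960; |n| = √14504.
Distance = |1960| / √14504 = 1960/√14504 ≈ 16.275.

16.275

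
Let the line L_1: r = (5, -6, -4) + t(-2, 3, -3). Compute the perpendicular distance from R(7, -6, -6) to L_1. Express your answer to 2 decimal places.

Taking (5, -6, -4) on L_1 with direction v = (-2, 3, -3): w = R − (5, -6, -4) = (2, 0, -2), and w × v = (6, 10, 6).
Distance = |w × v| / |v| = √172 / √22 ≈ 2.80.

2.80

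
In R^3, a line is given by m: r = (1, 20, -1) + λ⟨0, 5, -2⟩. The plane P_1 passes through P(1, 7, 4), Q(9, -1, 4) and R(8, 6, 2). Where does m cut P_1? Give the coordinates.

(1, 10, 3)

PQ = (8, -8, 0), PR = (7, -1, -2); a normal to P_1 is PQ × PR = (16, 16, 48).
Using P: P_1 has equation 16x + 16y + 48z = 320.
Substitute r = (1, 20, -1) + t(0, 5, -2) into the plane: 288 + (-16)t = 320, so t = -2.
Intersection: (1, 20, -1) + (-2)·(0, 5, -2) = (1, 10, 3).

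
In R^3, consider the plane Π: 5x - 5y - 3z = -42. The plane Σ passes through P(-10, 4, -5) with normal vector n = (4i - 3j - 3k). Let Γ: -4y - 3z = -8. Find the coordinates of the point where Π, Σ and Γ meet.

(-7, -1, 4)

Σ: n·r = n·P gives 4x - 3y - 3z = -37.
Solving the 3×3 linear system 5x - 5y - 3z = -42, 4x - 3y - 3z = -37, -4y - 3z = -8 (e.g. by elimination or Cramer's rule, determinant = -27) gives (-7, -1, 4).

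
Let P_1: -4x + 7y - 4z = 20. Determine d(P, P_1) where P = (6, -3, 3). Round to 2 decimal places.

n·P − d = (-4)·(6) + (7)·(-3) + (-4)·(3) − 20 = -77; |n| = √81.
Distance = |-77| / √81 = 77/√81 ≈ 8.56.

8.56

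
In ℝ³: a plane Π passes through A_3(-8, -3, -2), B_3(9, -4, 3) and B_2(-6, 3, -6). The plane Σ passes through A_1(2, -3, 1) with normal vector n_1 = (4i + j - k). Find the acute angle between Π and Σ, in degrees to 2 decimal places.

76.64

A_3B_3 = (17, -1, 5), A_3B_2 = (2, 6, -4); a normal to Π is A_3B_3 × A_3B_2 = (-26, 78, 104).
Using A_3: Π has equation -26x + 78y + 104z = -234.
Σ: n_1·r = n_1·A_1 gives 4x + y - z = 4.
cos θ = |n₁·n₂| / (|n₁||n₂|) = |-130| / (√17576 · √18).
θ = arccos(0.23113) ≈ 76.64°.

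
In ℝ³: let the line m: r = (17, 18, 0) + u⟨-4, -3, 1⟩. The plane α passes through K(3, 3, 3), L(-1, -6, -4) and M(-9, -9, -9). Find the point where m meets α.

KL = (-4, -9, -7), KM = (-12, -12, -12); a normal to α is KL × KM = (24, 36, -60).
Using K: α has equation 24x + 36y - 60z = 0.
Substitute r = (17, 18, 0) + t(-4, -3, 1) into the plane: 1056 + (-264)t = 0, so t = 4.
Intersection: (17, 18, 0) + 4·(-4, -3, 1) = (1, 6, 4).

(1, 6, 4)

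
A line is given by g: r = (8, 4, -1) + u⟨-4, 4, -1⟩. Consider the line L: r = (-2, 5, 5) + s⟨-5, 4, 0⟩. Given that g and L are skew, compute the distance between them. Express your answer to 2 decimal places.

Common perpendicular direction n = (-4, 4, -1) × (-5, 4, 0) = (4, 5, 4).
With w = (-2, 5, 5) − (8, 4, -1) = (-10, 1, 6), w · n = -11.
Distance = |w · n| / |n| = |-11| / √57 ≈ 1.46.

1.46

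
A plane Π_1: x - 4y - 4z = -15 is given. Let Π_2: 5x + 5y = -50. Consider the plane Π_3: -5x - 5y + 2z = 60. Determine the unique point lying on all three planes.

(-7, -3, 5)

Solving the 3×3 linear system x - 4y - 4z = -15, 5x + 5y = -50, -5x - 5y + 2z = 60 (e.g. by elimination or Cramer's rule, determinant = 50) gives (-7, -3, 5).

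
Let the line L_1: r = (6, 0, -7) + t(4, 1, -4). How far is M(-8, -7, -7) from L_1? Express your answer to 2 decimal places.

Taking (6, 0, -7) on L_1 with direction v = (4, 1, -4): w = M − (6, 0, -7) = (-14, -7, 0), and w × v = (28, -56, 14).
Distance = |w × v| / |v| = √4116 / √33 ≈ 11.17.

11.17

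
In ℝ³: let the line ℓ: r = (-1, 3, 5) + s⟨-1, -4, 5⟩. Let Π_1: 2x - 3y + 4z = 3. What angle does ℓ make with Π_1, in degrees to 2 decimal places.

sin θ = |n·v| / (|n||v|) = |30| / (√29 · √42) = 0.85960.
θ ≈ 59.27°.

59.27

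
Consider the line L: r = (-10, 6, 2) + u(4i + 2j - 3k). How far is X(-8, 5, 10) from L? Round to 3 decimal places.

7.604

Taking (-10, 6, 2) on L with direction v = (4, 2, -3): w = X − (-10, 6, 2) = (2, -1, 8), and w × v = (-13, 38, 8).
Distance = |w × v| / |v| = √1677 / √29 ≈ 7.604.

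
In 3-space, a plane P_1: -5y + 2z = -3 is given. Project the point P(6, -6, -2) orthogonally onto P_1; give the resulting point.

Foot = P − λn with λ = (n·P − d)/|n|² = (26 − (-3))/29 = 1.
Foot = (6, -6, -2) − 1·(0, -5, 2) = (6, -1, -4).

(6, -1, -4)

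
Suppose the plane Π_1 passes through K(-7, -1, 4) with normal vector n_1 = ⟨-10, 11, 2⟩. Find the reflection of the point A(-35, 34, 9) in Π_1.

Π_1: n_1·r = n_1·K gives -10x + 11y + 2z = 67.
λ = (n·A − d)/|n|² = (742 − 67)/225 = 3.
Reflection = A − 2λn = (-35, 34, 9) − 6·(-10, 11, 2) = (25, -32, -3).

(25, -32, -3)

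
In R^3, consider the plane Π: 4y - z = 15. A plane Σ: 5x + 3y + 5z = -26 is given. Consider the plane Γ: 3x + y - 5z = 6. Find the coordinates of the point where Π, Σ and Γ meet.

(-4, 3, -3)

Solving the 3×3 linear system 4y - z = 15, 5x + 3y + 5z = -26, 3x + y - 5z = 6 (e.g. by elimination or Cramer's rule, determinant = 164) gives (-4, 3, -3).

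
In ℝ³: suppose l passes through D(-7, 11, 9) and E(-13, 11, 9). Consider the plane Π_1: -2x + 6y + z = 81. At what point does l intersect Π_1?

(-3, 11, 9)

A direction vector for l is E − D = (-6, 0, 0).
Substitute r = (-7, 11, 9) + t(-6, 0, 0) into the plane: 89 + 12t = 81, so t = -2/3.
Intersection: (-7, 11, 9) + (-2/3)·(-6, 0, 0) = (-3, 11, 9).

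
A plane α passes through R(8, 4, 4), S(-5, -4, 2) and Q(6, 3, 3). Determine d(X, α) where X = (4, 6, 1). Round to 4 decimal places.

2.9399

RS = (-13, -8, -2), RQ = (-2, -1, -1); a normal to α is RS × RQ = (6, -9, -3).
Using R: α has equation 6x - 9y - 3z = 0.
n·X − d = (6)·(4) + (-9)·(6) + (-3)·(1) − 0 = -33; |n| = √126.
Distance = |-33| / √126 = 33/√126 ≈ 2.9399.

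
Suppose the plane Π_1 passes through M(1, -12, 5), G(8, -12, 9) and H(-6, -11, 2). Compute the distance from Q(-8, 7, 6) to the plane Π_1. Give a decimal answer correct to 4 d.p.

8.4293

MG = (7, 0, 4), MH = (-7, 1, -3); a normal to Π_1 is MG × MH = (-4, -7, 7).
Using M: Π_1 has equation -4x - 7y + 7z = 115.
n·Q − d = (-4)·(-8) + (-7)·(7) + (7)·(6) − 115 = -90; |n| = √114.
Distance = |-90| / √114 = 90/√114 ≈ 8.4293.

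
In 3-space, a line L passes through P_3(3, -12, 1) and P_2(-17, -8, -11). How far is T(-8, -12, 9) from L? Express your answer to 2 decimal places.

A direction vector for L is P_2 − P_3 = (-20, 4, -12).
Taking (3, -12, 1) on L with direction v = (-20, 4, -12): w = T − (3, -12, 1) = (-11, 0, 8), and w × v = (-32, -292, -44).
Distance = |w × v| / |v| = √88224 / √560 ≈ 12.55.

12.55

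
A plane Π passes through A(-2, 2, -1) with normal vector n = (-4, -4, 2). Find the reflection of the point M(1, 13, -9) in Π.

(-15, -3, -1)

Π: n·r = n·A gives -4x - 4y + 2z = -2.
λ = (n·M − d)/|n|² = (-74 − (-2))/36 = -2.
Reflection = M − 2λn = (1, 13, -9) − (-4)·(-4, -4, 2) = (-15, -3, -1).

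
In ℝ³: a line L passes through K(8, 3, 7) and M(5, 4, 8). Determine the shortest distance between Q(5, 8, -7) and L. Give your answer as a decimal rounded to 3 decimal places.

15.166

A direction vector for L is M − K = (-3, 1, 1).
Taking (8, 3, 7) on L with direction v = (-3, 1, 1): w = Q − (8, 3, 7) = (-3, 5, -14), and w × v = (19, 45, 12).
Distance = |w × v| / |v| = √2530 / √11 ≈ 15.166.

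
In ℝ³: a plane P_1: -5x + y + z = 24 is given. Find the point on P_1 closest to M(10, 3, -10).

(-5, 6, -7)

Foot = M − λn with λ = (n·M − d)/|n|² = (-57 − 24)/27 = -3.
Foot = (10, 3, -10) − (-3)·(-5, 1, 1) = (-5, 6, -7).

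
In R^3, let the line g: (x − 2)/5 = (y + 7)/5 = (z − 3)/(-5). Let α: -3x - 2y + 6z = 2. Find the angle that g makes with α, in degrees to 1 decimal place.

65.1

g has direction (5, 5, -5) through (2, -7, 3).
sin θ = |n·v| / (|n||v|) = |-55| / (√49 · √75) = 0.90726.
θ ≈ 65.1°.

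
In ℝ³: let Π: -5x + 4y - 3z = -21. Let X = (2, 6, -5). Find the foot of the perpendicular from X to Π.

Foot = X − λn with λ = (n·X − d)/|n|² = (29 − (-21))/50 = 1.
Foot = (2, 6, -5) − 1·(-5, 4, -3) = (7, 2, -2).

(7, 2, -2)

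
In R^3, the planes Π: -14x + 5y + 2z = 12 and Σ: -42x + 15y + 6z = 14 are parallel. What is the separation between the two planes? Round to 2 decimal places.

Rescale Σ by 1/3: -14x + 5y + 2z = 14/3. Then distance = |12 − (14/3)| / √225 ≈ 0.49.

0.49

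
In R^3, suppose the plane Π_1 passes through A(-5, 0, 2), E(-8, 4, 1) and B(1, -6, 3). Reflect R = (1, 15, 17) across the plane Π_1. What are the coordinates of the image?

AE = (-3, 4, -1), AB = (6, -6, 1); a normal to Π_1 is AE × AB = (-2, -3, -6).
Using A: Π_1 has equation -2x - 3y - 6z = -2.
λ = (n·R − d)/|n|² = (-149 − (-2))/49 = -3.
Reflection = R − 2λn = (1, 15, 17) − (-6)·(-2, -3, -6) = (-11, -3, -19).

(-11, -3, -19)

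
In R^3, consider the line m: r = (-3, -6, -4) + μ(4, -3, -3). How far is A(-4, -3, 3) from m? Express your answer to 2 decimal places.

5.00

Taking (-3, -6, -4) on m with direction v = (4, -3, -3): w = A − (-3, -6, -4) = (-1, 3, 7), and w × v = (12, 25, -9).
Distance = |w × v| / |v| = √850 / √34 ≈ 5.00.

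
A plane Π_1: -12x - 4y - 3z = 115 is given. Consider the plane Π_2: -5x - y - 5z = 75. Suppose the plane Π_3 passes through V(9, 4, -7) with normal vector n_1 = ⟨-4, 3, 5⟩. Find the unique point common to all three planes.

Π_3: n_1·r = n_1·V gives -4x + 3y + 5z = -59.
Solving the 3×3 linear system -12x - 4y - 3z = 115, -5x - y - 5z = 75, -4x + 3y + 5z = -59 (e.g. by elimination or Cramer's rule, determinant = -243) gives (-4, -10, -9).

(-4, -10, -9)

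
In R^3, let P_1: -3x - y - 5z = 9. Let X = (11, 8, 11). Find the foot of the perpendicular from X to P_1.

(2, 5, -4)

Foot = X − λn with λ = (n·X − d)/|n|² = (-96 − 9)/35 = -3.
Foot = (11, 8, 11) − (-3)·(-3, -1, -5) = (2, 5, -4).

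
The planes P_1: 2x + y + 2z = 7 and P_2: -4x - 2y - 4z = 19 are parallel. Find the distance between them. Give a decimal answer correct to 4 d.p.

5.5000

Rescale P_2 by 1/(-2): 2x + y + 2z = -19/2. Then distance = |7 − (-19/2)| / √9 ≈ 5.5000.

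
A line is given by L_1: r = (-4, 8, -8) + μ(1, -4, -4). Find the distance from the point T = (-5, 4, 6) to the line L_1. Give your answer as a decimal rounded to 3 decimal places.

Taking (-4, 8, -8) on L_1 with direction v = (1, -4, -4): w = T − (-4, 8, -8) = (-1, -4, 14), and w × v = (72, 10, 8).
Distance = |w × v| / |v| = √5348 / √33 ≈ 12.730.

12.730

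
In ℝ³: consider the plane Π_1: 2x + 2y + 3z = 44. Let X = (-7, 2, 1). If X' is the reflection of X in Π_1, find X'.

(5, 14, 19)

λ = (n·X − d)/|n|² = (-7 − 44)/17 = -3.
Reflection = X − 2λn = (-7, 2, 1) − (-6)·(2, 2, 3) = (5, 14, 19).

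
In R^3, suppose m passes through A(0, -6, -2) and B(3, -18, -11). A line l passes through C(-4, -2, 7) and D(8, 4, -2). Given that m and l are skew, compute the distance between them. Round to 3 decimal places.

A direction vector for m is B − A = (3, -12, -9).
A direction vector for l is D − C = (12, 6, -9).
Common perpendicular direction n = (3, -12, -9) × (12, 6, -9) = (162, -81, 162).
With w = (-4, -2, 7) − (0, -6, -2) = (-4, 4, 9), w · n = 486.
Distance = |w · n| / |n| = |486| / √59049 ≈ 2.000.

2.000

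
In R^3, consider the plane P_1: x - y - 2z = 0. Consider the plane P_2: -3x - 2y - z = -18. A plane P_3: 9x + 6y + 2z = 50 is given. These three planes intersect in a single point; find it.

Solving the 3×3 linear system x - y - 2z = 0, -3x - 2y - z = -18, 9x + 6y + 2z = 50 (e.g. by elimination or Cramer's rule, determinant = 5) gives (6, -2, 4).

(6, -2, 4)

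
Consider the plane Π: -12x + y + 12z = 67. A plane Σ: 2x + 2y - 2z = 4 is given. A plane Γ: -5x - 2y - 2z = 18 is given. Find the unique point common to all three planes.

Solving the 3×3 linear system -12x + y + 12z = 67, 2x + 2y - 2z = 4, -5x - 2y - 2z = 18 (e.g. by elimination or Cramer's rule, determinant = 182) gives (-6, 7, -1).

(-6, 7, -1)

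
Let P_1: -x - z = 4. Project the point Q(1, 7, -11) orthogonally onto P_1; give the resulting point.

(4, 7, -8)

Foot = Q − λn with λ = (n·Q − d)/|n|² = (10 − 4)/2 = 3.
Foot = (1, 7, -11) − 3·(-1, 0, -1) = (4, 7, -8).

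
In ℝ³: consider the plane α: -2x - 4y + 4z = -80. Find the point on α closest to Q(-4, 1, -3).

Foot = Q − λn with λ = (n·Q − d)/|n|² = (-8 − (-80))/36 = 2.
Foot = (-4, 1, -3) − 2·(-2, -4, 4) = (0, 9, -11).

(0, 9, -11)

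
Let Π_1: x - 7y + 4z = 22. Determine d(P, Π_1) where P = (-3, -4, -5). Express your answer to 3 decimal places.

n·P − d = (1)·(-3) + (-7)·(-4) + (4)·(-5) − 22 = -17; |n| = √66.
Distance = |-17| / √66 = 17/√66 ≈ 2.093.

2.093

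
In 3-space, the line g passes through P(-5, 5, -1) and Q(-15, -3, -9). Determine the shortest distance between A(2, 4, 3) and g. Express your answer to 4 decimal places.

A direction vector for g is Q − P = (-10, -8, -8).
Taking (-5, 5, -1) on g with direction v = (-10, -8, -8): w = A − (-5, 5, -1) = (7, -1, 4), and w × v = (40, 16, -66).
Distance = |w × v| / |v| = √6212 / √228 ≈ 5.2197.

5.2197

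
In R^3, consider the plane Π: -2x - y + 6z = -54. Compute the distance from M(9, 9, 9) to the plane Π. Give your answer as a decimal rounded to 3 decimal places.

n·M − d = (-2)·(9) + (-1)·(9) + (6)·(9) − (-54) = 81; |n| = √41.
Distance = |81| / √41 = 81/√41 ≈ 12.650.

12.650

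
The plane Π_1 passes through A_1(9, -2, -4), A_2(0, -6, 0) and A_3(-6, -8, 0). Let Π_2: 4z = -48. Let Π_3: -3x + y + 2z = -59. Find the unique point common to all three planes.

A_1A_2 = (-9, -4, 4), A_1A_3 = (-15, -6, 4); a normal to Π_1 is A_1A_2 × A_1A_3 = (8, -24, -6).
Using A_1: Π_1 has equation 8x - 24y - 6z = 144.
Solving the 3×3 linear system 8x - 24y - 6z = 144, 4z = -48, -3x + y + 2z = -59 (e.g. by elimination or Cramer's rule, determinant = 256) gives (12, 1, -12).

(12, 1, -12)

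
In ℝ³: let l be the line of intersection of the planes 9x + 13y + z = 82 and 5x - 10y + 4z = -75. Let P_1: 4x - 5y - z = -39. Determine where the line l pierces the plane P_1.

Direction of l: (9, 13, 1) × (5, -10, 4) = (62, -31, -155).
A point on l: solving the two plane equations with x = -5 gives (-5, 9, 10).
Substitute r = (-5, 9, 10) + t(62, -31, -155) into the plane: -75 + 558t = -39, so t = 2/31.
Intersection: (-5, 9, 10) + (2/31)·(62, -31, -155) = (-1, 7, 0).

(-1, 7, 0)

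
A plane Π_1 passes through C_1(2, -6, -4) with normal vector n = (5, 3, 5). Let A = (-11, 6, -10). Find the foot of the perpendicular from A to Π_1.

Π_1: n·r = n·C_1 gives 5x + 3y + 5z = -28.
Foot = A − λn with λ = (n·A − d)/|n|² = (-87 − (-28))/59 = -1.
Foot = (-11, 6, -10) − (-1)·(5, 3, 5) = (-6, 9, -5).

(-6, 9, -5)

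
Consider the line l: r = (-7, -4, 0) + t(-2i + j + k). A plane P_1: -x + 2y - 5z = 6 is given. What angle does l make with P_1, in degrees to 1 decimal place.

sin θ = |n·v| / (|n||v|) = |-1| / (√30 · √6) = 0.07454.
θ ≈ 4.3°.

4.3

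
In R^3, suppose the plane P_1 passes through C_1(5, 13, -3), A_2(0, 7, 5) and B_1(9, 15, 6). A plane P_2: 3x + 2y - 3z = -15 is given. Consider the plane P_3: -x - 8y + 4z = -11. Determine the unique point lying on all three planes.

C_1A_2 = (-5, -6, 8), C_1B_1 = (4, 2, 9); a normal to P_1 is C_1A_2 × C_1B_1 = (-70, 77, 14).
Using C_1: P_1 has equation -70x + 77y + 14z = 609.
Solving the 3×3 linear system -70x + 77y + 14z = 609, 3x + 2y - 3z = -15, -x - 8y + 4z = -11 (e.g. by elimination or Cramer's rule, determinant = 119) gives (-5, 3, 2).

(-5, 3, 2)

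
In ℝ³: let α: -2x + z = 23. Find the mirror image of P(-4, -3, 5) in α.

(-12, -3, 9)

λ = (n·P − d)/|n|² = (13 − 23)/5 = -2.
Reflection = P − 2λn = (-4, -3, 5) − (-4)·(-2, 0, 1) = (-12, -3, 9).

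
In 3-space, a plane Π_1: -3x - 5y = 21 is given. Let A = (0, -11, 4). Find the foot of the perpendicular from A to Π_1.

(3, -6, 4)

Foot = A − λn with λ = (n·A − d)/|n|² = (55 − 21)/34 = 1.
Foot = (0, -11, 4) − 1·(-3, -5, 0) = (3, -6, 4).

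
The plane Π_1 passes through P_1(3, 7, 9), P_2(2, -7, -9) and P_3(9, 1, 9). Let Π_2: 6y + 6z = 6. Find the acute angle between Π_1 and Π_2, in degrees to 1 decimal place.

P_1P_2 = (-1, -14, -18), P_1P_3 = (6, -6, 0); a normal to Π_1 is P_1P_2 × P_1P_3 = (-108, -108, 90).
Using P_1: Π_1 has equation -108x - 108y + 90z = -270.
cos θ = |n₁·n₂| / (|n₁||n₂|) = |-108| / (√31428 · √72).
θ = arccos(0.07180) ≈ 85.9°.

85.9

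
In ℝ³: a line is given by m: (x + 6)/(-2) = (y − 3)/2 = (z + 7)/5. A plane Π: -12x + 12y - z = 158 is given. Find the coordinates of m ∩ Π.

(-8, 5, -2)

m has direction (-2, 2, 5) through (-6, 3, -7).
Substitute r = (-6, 3, -7) + t(-2, 2, 5) into the plane: 115 + 43t = 158, so t = 1.
Intersection: (-6, 3, -7) + 1·(-2, 2, 5) = (-8, 5, -2).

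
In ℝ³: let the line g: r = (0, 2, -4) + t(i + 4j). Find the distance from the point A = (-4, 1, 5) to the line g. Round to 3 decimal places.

9.707

Taking (0, 2, -4) on g with direction v = (1, 4, 0): w = A − (0, 2, -4) = (-4, -1, 9), and w × v = (-36, 9, -15).
Distance = |w × v| / |v| = √1602 / √17 ≈ 9.707.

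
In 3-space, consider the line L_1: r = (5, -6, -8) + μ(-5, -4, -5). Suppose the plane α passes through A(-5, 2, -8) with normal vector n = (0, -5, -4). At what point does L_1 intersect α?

α: n·r = n·A gives -5y - 4z = 22.
Substitute r = (5, -6, -8) + t(-5, -4, -5) into the plane: 62 + 40t = 22, so t = -1.
Intersection: (5, -6, -8) + (-1)·(-5, -4, -5) = (10, -2, -3).

(10, -2, -3)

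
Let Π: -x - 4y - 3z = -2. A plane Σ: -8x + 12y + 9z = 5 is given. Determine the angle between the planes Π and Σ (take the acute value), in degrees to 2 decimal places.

cos θ = |n₁·n₂| / (|n₁||n₂|) = |-67| / (√26 · √289).
θ = arccos(0.77293) ≈ 39.38°.

39.38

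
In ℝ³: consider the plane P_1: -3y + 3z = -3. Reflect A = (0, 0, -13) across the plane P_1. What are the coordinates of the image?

λ = (n·A − d)/|n|² = (-39 − (-3))/18 = -2.
Reflection = A − 2λn = (0, 0, -13) − (-4)·(0, -3, 3) = (0, -12, -1).

(0, -12, -1)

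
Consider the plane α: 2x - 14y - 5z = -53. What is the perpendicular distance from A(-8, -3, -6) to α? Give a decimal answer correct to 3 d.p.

n·A − d = (2)·(-8) + (-14)·(-3) + (-5)·(-6) − (-53) = 109; |n| = √225.
Distance = |109| / √225 = 109/√225 ≈ 7.267.

7.267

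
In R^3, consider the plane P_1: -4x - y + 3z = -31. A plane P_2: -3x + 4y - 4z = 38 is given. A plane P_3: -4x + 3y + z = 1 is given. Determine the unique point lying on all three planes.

(2, 5, -6)

Solving the 3×3 linear system -4x - y + 3z = -31, -3x + 4y - 4z = 38, -4x + 3y + z = 1 (e.g. by elimination or Cramer's rule, determinant = -62) gives (2, 5, -6).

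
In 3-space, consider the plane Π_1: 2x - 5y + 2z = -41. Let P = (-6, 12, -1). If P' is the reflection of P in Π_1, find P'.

λ = (n·P − d)/|n|² = (-74 − (-41))/33 = -1.
Reflection = P − 2λn = (-6, 12, -1) − (-2)·(2, -5, 2) = (-2, 2, 3).

(-2, 2, 3)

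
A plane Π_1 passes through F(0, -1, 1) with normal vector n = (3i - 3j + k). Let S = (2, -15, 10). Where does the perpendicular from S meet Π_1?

Π_1: n·r = n·F gives 3x - 3y + z = 4.
Foot = S − λn with λ = (n·S − d)/|n|² = (61 − 4)/19 = 3.
Foot = (2, -15, 10) − 3·(3, -3, 1) = (-7, -6, 7).

(-7, -6, 7)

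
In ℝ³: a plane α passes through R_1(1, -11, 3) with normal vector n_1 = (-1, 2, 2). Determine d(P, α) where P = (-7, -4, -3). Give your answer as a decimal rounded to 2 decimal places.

α: n_1·r = n_1·R_1 gives -x + 2y + 2z = -17.
n·P − d = (-1)·(-7) + (2)·(-4) + (2)·(-3) − (-17) = 10; |n| = √9.
Distance = |10| / √9 = 10/√9 ≈ 3.33.

3.33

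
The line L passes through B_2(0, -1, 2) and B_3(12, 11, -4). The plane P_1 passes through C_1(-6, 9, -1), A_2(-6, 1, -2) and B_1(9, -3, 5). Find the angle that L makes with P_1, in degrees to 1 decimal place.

A direction vector for L is B_3 − B_2 = (12, 12, -6).
C_1A_2 = (0, -8, -1), C_1B_1 = (15, -12, 6); a normal to P_1 is C_1A_2 × C_1B_1 = (-60, -15, 120).
Using C_1: P_1 has equation -60x - 15y + 120z = 105.
sin θ = |n·v| / (|n||v|) = |-1620| / (√18225 · √324) = 0.66667.
θ ≈ 41.8°.

41.8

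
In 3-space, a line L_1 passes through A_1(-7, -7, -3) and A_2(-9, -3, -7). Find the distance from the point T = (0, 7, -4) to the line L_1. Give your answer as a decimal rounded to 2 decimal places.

A direction vector for L_1 is A_2 − A_1 = (-2, 4, -4).
Taking (-7, -7, -3) on L_1 with direction v = (-2, 4, -4): w = T − (-7, -7, -3) = (7, 14, -1), and w × v = (-52, 30, 56).
Distance = |w × v| / |v| = √6740 / √36 ≈ 13.68.

13.68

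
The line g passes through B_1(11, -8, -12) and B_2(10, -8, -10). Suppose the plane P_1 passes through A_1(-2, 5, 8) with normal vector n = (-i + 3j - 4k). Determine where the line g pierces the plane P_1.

A direction vector for g is B_2 − B_1 = (-1, 0, 2).
P_1: n·r = n·A_1 gives -x + 3y - 4z = -15.
Substitute r = (11, -8, -12) + t(-1, 0, 2) into the plane: 13 + (-7)t = -15, so t = 4.
Intersection: (11, -8, -12) + 4·(-1, 0, 2) = (7, -8, -4).

(7, -8, -4)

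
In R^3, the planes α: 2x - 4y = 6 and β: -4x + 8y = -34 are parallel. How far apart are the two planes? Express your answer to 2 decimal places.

2.46

Rescale β by 1/(-2): 2x - 4y = 17. Then distance = |6 − 17| / √20 ≈ 2.46.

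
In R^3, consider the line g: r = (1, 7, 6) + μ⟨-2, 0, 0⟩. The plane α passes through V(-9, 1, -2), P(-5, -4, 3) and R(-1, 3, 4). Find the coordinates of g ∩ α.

(3, 7, 6)

VP = (4, -5, 5), VR = (8, 2, 6); a normal to α is VP × VR = (-40, 16, 48).
Using V: α has equation -40x + 16y + 48z = 280.
Substitute r = (1, 7, 6) + t(-2, 0, 0) into the plane: 360 + 80t = 280, so t = -1.
Intersection: (1, 7, 6) + (-1)·(-2, 0, 0) = (3, 7, 6).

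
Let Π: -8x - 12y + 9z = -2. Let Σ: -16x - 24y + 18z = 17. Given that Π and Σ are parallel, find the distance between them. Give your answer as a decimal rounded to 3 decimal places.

0.618

Rescale Σ by 1/2: -8x - 12y + 9z = 17/2. Then distance = |-2 − (17/2)| / √289 ≈ 0.618.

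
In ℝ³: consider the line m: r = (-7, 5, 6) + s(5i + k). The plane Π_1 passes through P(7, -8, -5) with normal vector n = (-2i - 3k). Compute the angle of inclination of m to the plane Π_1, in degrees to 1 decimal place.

45.0

Π_1: n·r = n·P gives -2x - 3z = 1.
sin θ = |n·v| / (|n||v|) = |-13| / (√13 · √26) = 0.70711.
θ ≈ 45.0°.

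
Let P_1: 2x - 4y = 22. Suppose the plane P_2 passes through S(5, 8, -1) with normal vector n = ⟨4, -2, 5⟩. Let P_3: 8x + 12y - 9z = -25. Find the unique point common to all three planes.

P_2: n·r = n·S gives 4x - 2y + 5z = -1.
Solving the 3×3 linear system 2x - 4y = 22, 4x - 2y + 5z = -1, 8x + 12y - 9z = -25 (e.g. by elimination or Cramer's rule, determinant = -388) gives (1, -5, -3).

(1, -5, -3)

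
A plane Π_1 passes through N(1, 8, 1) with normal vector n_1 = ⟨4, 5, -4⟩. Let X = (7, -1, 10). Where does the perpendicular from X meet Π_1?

(11, 4, 6)

Π_1: n_1·r = n_1·N gives 4x + 5y - 4z = 40.
Foot = X − λn with λ = (n·X − d)/|n|² = (-17 − 40)/57 = -1.
Foot = (7, -1, 10) − (-1)·(4, 5, -4) = (11, 4, 6).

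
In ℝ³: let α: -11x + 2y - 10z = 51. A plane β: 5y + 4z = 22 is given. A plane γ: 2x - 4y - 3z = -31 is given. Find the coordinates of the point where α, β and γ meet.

Solving the 3×3 linear system -11x + 2y - 10z = 51, 5y + 4z = 22, 2x - 4y - 3z = -31 (e.g. by elimination or Cramer's rule, determinant = 105) gives (-7, 2, 3).

(-7, 2, 3)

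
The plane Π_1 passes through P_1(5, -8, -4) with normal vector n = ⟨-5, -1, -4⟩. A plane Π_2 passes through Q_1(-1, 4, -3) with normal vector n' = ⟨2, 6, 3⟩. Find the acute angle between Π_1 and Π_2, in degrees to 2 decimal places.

51.89

Π_1: n·r = n·P_1 gives -5x - y - 4z = -1.
Π_2: n'·r = n'·Q_1 gives 2x + 6y + 3z = 13.
cos θ = |n₁·n₂| / (|n₁||n₂|) = |-28| / (√42 · √49).
θ = arccos(0.61721) ≈ 51.89°.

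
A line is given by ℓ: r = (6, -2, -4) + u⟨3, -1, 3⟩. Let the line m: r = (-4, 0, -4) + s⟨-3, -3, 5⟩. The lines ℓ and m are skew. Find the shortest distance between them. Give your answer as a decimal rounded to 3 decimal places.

3.244

Common perpendicular direction n = (3, -1, 3) × (-3, -3, 5) = (4, -24, -12).
With w = (-4, 0, -4) − (6, -2, -4) = (-10, 2, 0), w · n = -88.
Distance = |w · n| / |n| = |-88| / √736 ≈ 3.244.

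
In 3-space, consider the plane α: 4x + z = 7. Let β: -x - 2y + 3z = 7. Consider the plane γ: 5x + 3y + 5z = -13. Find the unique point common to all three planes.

Solving the 3×3 linear system 4x + z = 7, -x - 2y + 3z = 7, 5x + 3y + 5z = -13 (e.g. by elimination or Cramer's rule, determinant = -69) gives (2, -6, -1).

(2, -6, -1)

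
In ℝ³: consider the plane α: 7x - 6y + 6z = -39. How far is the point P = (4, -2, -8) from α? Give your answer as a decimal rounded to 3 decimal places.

2.818

n·P − d = (7)·(4) + (-6)·(-2) + (6)·(-8) − (-39) = 31; |n| = √121.
Distance = |31| / √121 = 31/√121 ≈ 2.818.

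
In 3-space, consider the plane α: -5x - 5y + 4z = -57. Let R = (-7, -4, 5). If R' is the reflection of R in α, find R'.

λ = (n·R − d)/|n|² = (75 − (-57))/66 = 2.
Reflection = R − 2λn = (-7, -4, 5) − 4·(-5, -5, 4) = (13, 16, -11).

(13, 16, -11)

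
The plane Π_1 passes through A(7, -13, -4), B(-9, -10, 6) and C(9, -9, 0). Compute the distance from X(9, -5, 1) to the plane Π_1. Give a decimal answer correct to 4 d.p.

2.3567

AB = (-16, 3, 10), AC = (2, 4, 4); a normal to Π_1 is AB × AC = (-28, 84, -70).
Using A: Π_1 has equation -28x + 84y - 70z = -1008.
n·X − d = (-28)·(9) + (84)·(-5) + (-70)·(1) − (-1008) = 266; |n| = √12740.
Distance = |266| / √12740 = 266/√12740 ≈ 2.3567.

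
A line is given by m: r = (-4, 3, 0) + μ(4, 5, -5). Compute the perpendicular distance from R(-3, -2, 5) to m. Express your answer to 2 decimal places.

Taking (-4, 3, 0) on m with direction v = (4, 5, -5): w = R − (-4, 3, 0) = (1, -5, 5), and w × v = (0, 25, 25).
Distance = |w × v| / |v| = √1250 / √66 ≈ 4.35.

4.35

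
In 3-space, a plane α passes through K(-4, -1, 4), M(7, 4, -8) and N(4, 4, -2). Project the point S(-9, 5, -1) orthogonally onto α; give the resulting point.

(-3, -1, 2)

KM = (11, 5, -12), KN = (8, 5, -6); a normal to α is KM × KN = (30, -30, 15).
Using K: α has equation 30x - 30y + 15z = -30.
Foot = S − λn with λ = (n·S − d)/|n|² = (-435 − (-30))/2025 = -1/5.
Foot = (-9, 5, -1) − (-1/5)·(30, -30, 15) = (-3, -1, 2).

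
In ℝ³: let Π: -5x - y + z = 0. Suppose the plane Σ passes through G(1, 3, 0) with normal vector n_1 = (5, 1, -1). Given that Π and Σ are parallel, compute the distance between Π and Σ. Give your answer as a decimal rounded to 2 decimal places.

Σ: n_1·r = n_1·G gives 5x + y - z = 8.
Rescale Σ by 1/(-1): -5x - y + z = -8. Then distance = |0 − (-8)| / √27 ≈ 1.54.

1.54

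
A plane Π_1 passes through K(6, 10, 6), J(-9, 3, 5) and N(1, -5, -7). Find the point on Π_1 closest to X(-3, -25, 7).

(-9, -10, -8)

KJ = (-15, -7, -1), KN = (-5, -15, -13); a normal to Π_1 is KJ × KN = (76, -190, 190).
Using K: Π_1 has equation 76x - 190y + 190z = -304.
Foot = X − λn with λ = (n·X − d)/|n|² = (5852 − (-304))/77976 = 3/38.
Foot = (-3, -25, 7) − (3/38)·(76, -190, 190) = (-9, -10, -8).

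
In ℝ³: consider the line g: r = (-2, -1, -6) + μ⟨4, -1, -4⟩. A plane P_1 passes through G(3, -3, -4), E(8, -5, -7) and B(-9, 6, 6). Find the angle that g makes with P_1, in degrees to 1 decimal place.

GE = (5, -2, -3), GB = (-12, 9, 10); a normal to P_1 is GE × GB = (7, -14, 21).
Using G: P_1 has equation 7x - 14y + 21z = -21.
sin θ = |n·v| / (|n||v|) = |-42| / (√686 · √33) = 0.27915.
θ ≈ 16.2°.

16.2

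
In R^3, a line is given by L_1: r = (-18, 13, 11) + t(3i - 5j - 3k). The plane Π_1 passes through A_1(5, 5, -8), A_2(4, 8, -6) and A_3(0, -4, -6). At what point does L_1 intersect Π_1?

A_1A_2 = (-1, 3, 2), A_1A_3 = (-5, -9, 2); a normal to Π_1 is A_1A_2 × A_1A_3 = (24, -8, 24).
Using A_1: Π_1 has equation 24x - 8y + 24z = -112.
Substitute r = (-18, 13, 11) + t(3, -5, -3) into the plane: -272 + 40t = -112, so t = 4.
Intersection: (-18, 13, 11) + 4·(3, -5, -3) = (-6, -7, -1).

(-6, -7, -1)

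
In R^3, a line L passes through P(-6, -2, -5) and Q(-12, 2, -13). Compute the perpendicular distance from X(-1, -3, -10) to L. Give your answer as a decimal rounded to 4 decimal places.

7.1197

A direction vector for L is Q − P = (-6, 4, -8).
Taking (-6, -2, -5) on L with direction v = (-6, 4, -8): w = X − (-6, -2, -5) = (5, -1, -5), and w × v = (28, 70, 14).
Distance = |w × v| / |v| = √5880 / √116 ≈ 7.1197.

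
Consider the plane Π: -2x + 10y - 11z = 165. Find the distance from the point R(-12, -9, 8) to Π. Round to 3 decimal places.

n·R − d = (-2)·(-12) + (10)·(-9) + (-11)·(8) − 165 = -319; |n| = √225.
Distance = |-319| / √225 = 319/√225 ≈ 21.267.

21.267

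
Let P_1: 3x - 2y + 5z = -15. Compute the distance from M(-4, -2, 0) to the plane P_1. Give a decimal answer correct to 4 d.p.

n·M − d = (3)·(-4) + (-2)·(-2) + (5)·(0) − (-15) = 7; |n| = √38.
Distance = |7| / √38 = 7/√38 ≈ 1.1355.

1.1355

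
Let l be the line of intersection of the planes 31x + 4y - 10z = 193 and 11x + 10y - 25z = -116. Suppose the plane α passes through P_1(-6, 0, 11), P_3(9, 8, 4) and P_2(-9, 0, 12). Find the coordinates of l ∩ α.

(9, -4, 7)

Direction of l: (31, 4, -10) × (11, 10, -25) = (0, 665, 266).
A point on l: solving the two plane equations with y = -9 gives (9, -9, 5).
P_1P_3 = (15, 8, -7), P_1P_2 = (-3, 0, 1); a normal to α is P_1P_3 × P_1P_2 = (8, 6, 24).
Using P_1: α has equation 8x + 6y + 24z = 216.
Substitute r = (9, -9, 5) + t(0, 665, 266) into the plane: 138 + 10374t = 216, so t = 1/133.
Intersection: (9, -9, 5) + (1/133)·(0, 665, 266) = (9, -4, 7).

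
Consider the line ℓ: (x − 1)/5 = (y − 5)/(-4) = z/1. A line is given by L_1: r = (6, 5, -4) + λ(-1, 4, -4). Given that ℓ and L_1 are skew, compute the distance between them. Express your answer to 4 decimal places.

ℓ has direction (5, -4, 1) through (1, 5, 0).
Common perpendicular direction n = (5, -4, 1) × (-1, 4, -4) = (12, 19, 16).
With w = (6, 5, -4) − (1, 5, 0) = (5, 0, -4), w · n = -4.
Distance = |w · n| / |n| = |-4| / √761 ≈ 0.1450.

0.1450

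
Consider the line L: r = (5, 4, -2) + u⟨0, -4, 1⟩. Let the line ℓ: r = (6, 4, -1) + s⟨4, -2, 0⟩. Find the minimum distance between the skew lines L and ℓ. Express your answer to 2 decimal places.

Common perpendicular direction n = (0, -4, 1) × (4, -2, 0) = (2, 4, 16).
With w = (6, 4, -1) − (5, 4, -2) = (1, 0, 1), w · n = 18.
Distance = |w · n| / |n| = |18| / √276 ≈ 1.08.

1.08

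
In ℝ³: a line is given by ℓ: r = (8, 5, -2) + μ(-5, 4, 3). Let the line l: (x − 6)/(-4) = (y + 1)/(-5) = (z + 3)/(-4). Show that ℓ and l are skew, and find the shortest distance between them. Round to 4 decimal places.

l has direction (-4, -5, -4) through (6, -1, -3).
Common perpendicular direction n = (-5, 4, 3) × (-4, -5, -4) = (-1, -32, 41).
With w = (6, -1, -3) − (8, 5, -2) = (-2, -6, -1), w · n = 153.
Since n ≠ 0 the lines are not parallel, and w · n = 153 ≠ 0 so they do not intersect; hence they are skew.
Distance = |w · n| / |n| = |153| / √2706 ≈ 2.9412.

2.9412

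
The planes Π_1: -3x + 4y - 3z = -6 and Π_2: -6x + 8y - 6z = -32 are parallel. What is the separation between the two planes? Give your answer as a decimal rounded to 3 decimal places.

Rescale Π_2 by 1/2: -3x + 4y - 3z = -16. Then distance = |-6 − (-16)| / √34 ≈ 1.715.

1.715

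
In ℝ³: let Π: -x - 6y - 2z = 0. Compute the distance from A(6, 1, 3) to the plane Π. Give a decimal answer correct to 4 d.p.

2.8111

n·A − d = (-1)·(6) + (-6)·(1) + (-2)·(3) − 0 = -18; |n| = √41.
Distance = |-18| / √41 = 18/√41 ≈ 2.8111.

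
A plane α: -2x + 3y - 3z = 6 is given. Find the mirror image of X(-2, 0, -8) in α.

(2, -6, -2)

λ = (n·X − d)/|n|² = (28 − 6)/22 = 1.
Reflection = X − 2λn = (-2, 0, -8) − 2·(-2, 3, -3) = (2, -6, -2).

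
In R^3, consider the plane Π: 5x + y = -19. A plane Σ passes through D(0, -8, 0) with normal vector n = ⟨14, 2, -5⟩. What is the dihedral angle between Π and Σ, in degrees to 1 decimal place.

19.7

Σ: n·r = n·D gives 14x + 2y - 5z = -16.
cos θ = |n₁·n₂| / (|n₁||n₂|) = |72| / (√26 · √225).
θ = arccos(0.94136) ≈ 19.7°.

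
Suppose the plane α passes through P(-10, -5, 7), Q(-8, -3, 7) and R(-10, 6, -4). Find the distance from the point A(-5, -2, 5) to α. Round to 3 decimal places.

PQ = (2, 2, 0), PR = (0, 11, -11); a normal to α is PQ × PR = (-22, 22, 22).
Using P: α has equation -22x + 22y + 22z = 264.
n·A − d = (-22)·(-5) + (22)·(-2) + (22)·(5) − 264 = -88; |n| = √1452.
Distance = |-88| / √1452 = 88/√1452 ≈ 2.309.

2.309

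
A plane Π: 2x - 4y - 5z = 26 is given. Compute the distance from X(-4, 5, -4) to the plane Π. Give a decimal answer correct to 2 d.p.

5.07

n·X − d = (2)·(-4) + (-4)·(5) + (-5)·(-4) − 26 = -34; |n| = √45.
Distance = |-34| / √45 = 34/√45 ≈ 5.07.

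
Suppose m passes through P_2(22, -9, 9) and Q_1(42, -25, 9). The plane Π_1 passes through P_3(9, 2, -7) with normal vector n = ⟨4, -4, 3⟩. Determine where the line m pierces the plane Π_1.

(2, 7, 9)

A direction vector for m is Q_1 − P_2 = (20, -16, 0).
Π_1: n·r = n·P_3 gives 4x - 4y + 3z = 7.
Substitute r = (22, -9, 9) + t(20, -16, 0) into the plane: 151 + 144t = 7, so t = -1.
Intersection: (22, -9, 9) + (-1)·(20, -16, 0) = (2, 7, 9).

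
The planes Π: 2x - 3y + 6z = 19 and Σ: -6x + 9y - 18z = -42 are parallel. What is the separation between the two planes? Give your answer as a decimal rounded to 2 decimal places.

0.71

Rescale Σ by 1/(-3): 2x - 3y + 6z = 14. Then distance = |19 − 14| / √49 ≈ 0.71.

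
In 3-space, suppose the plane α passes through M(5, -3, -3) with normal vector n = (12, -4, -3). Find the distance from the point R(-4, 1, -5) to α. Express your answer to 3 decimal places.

9.077

α: n·r = n·M gives 12x - 4y - 3z = 81.
n·R − d = (12)·(-4) + (-4)·(1) + (-3)·(-5) − 81 = -118; |n| = √169.
Distance = |-118| / √169 = 118/√169 ≈ 9.077.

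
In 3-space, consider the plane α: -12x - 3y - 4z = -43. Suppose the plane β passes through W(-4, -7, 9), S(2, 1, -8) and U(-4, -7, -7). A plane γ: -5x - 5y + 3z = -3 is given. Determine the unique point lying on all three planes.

WS = (6, 8, -17), WU = (0, 0, -16); a normal to β is WS × WU = (-128, 96, 0).
Using W: β has equation -128x + 96y = -160.
Solving the 3×3 linear system -12x - 3y - 4z = -43, -128x + 96y = -160, -5x - 5y + 3z = -3 (e.g. by elimination or Cramer's rule, determinant = -9088) gives (2, 1, 4).

(2, 1, 4)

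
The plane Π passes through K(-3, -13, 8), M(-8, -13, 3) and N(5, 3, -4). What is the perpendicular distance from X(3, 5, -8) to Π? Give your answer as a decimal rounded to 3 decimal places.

KM = (-5, 0, -5), KN = (8, 16, -12); a normal to Π is KM × KN = (80, -100, -80).
Using K: Π has equation 80x - 100y - 80z = 420.
n·X − d = (80)·(3) + (-100)·(5) + (-80)·(-8) − 420 = -40; |n| = √22800.
Distance = |-40| / √22800 = 40/√22800 ≈ 0.265.

0.265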